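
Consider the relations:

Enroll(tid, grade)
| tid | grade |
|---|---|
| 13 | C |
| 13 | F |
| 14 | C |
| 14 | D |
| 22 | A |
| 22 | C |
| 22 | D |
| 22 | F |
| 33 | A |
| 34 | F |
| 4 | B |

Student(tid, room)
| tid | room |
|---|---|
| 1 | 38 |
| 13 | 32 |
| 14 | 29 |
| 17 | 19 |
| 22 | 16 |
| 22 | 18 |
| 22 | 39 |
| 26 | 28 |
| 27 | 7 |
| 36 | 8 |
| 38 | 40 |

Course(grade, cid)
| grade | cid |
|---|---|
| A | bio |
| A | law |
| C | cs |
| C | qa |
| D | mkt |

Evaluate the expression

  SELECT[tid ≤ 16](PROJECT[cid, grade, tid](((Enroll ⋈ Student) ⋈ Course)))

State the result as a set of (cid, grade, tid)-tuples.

{(cs, C, 13), (cs, C, 14), (mkt, D, 14), (qa, C, 13), (qa, C, 14)}

Enroll ⋈ Student (natural join on tid): {(13, C, 32), (13, F, 32), (14, C, 29), (14, D, 29), (22, A, 16), (22, A, 18), (22, A, 39), (22, C, 16), (22, C, 18), (22, C, 39), (22, D, 16), (22, D, 18), (22, D, 39), (22, F, 16), (22, F, 18), (22, F, 39)}
(Enroll ⋈ Student) ⋈ Course (natural join on grade): {(13, C, 32, cs), (13, C, 32, qa), (14, C, 29, cs), (14, C, 29, qa), (14, D, 29, mkt), (22, A, 16, bio), (22, A, 16, law), (22, A, 18, bio), (22, A, 18, law), (22, A, 39, bio), (22, A, 39, law), (22, C, 16, cs), (22, C, 16, qa), (22, C, 18, cs), (22, C, 18, qa), (22, C, 39, cs), (22, C, 39, qa), (22, D, 16, mkt), (22, D, 18, mkt), (22, D, 39, mkt)}
Projecting to cid, grade, tid (10 duplicate(s) eliminated): {(bio, A, 22), (cs, C, 13), (cs, C, 14), (cs, C, 22), (law, A, 22), (mkt, D, 14), (mkt, D, 22), (qa, C, 13), (qa, C, 14), (qa, C, 22)}
Selection tid ≤ 16: {(cs, C, 13), (cs, C, 14), (mkt, D, 14), (qa, C, 13), (qa, C, 14)}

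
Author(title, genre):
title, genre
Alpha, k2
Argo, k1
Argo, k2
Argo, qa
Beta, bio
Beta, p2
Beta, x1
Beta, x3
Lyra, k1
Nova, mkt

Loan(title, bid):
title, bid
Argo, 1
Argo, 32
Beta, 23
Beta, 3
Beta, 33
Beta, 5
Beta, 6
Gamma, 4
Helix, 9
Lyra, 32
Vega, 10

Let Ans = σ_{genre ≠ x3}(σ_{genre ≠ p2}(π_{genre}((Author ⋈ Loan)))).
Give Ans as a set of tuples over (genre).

{bio, k1, k2, qa, x1}

Author ⋈ Loan (natural join on title): {(Argo, k1, 1), (Argo, k1, 32), (Argo, k2, 1), (Argo, k2, 32), (Argo, qa, 1), (Argo, qa, 32), (Beta, bio, 23), (Beta, bio, 3), (Beta, bio, 33), (Beta, bio, 5), (Beta, bio, 6), (Beta, p2, 23), (Beta, p2, 3), (Beta, p2, 33), (Beta, p2, 5), (Beta, p2, 6), (Beta, x1, 23), (Beta, x1, 3), (Beta, x1, 33), (Beta, x1, 5), (Beta, x1, 6), (Beta, x3, 23), (Beta, x3, 3), (Beta, x3, 33), (Beta, x3, 5), (Beta, x3, 6), (Lyra, k1, 32)}
π_{genre} gives {bio, k1, k2, p2, qa, x1, x3} (20 duplicate(s) eliminated).
Apply σ_{genre ≠ p2}; surviving tuples: {bio, k1, k2, qa, x1, x3}
Apply σ_{genre ≠ x3}; surviving tuples: {bio, k1, k2, qa, x1}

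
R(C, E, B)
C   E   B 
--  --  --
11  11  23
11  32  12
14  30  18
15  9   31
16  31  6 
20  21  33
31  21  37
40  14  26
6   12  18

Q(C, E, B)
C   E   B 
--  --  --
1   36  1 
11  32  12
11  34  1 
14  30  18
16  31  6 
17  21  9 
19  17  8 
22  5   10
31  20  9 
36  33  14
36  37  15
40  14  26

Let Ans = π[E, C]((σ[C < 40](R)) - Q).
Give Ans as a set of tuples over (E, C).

{(11, 11), (12, 6), (21, 20), (21, 31), (9, 15)}

Filtering on C < 40 leaves {(11, 11, 23), (11, 32, 12), (14, 30, 18), (15, 9, 31), (16, 31, 6), (20, 21, 33), (31, 21, 37), (6, 12, 18)}.
Set difference of the two operands is {(11, 11, 23), (15, 9, 31), (20, 21, 33), (31, 21, 37), (6, 12, 18)}.
Keep only column(s) E, C: {(11, 11), (12, 6), (21, 20), (21, 31), (9, 15)}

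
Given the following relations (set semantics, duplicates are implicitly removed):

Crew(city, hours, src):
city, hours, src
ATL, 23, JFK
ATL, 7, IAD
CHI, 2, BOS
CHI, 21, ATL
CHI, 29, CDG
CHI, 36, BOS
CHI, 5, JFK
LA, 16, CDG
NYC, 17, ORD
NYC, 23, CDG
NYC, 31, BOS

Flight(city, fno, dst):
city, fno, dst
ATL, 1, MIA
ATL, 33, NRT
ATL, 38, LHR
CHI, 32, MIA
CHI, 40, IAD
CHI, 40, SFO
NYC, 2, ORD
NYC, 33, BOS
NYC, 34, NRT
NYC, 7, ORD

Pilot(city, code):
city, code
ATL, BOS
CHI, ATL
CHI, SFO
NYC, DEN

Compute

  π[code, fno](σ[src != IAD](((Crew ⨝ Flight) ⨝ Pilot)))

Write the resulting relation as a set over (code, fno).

Joining Crew and Flight on city yields {(ATL, 23, JFK, 1, MIA), (ATL, 23, JFK, 33, NRT), (ATL, 23, JFK, 38, LHR), (ATL, 7, IAD, 1, MIA), (ATL, 7, IAD, 33, NRT), (ATL, 7, IAD, 38, LHR), (CHI, 2, BOS, 32, MIA), (CHI, 2, BOS, 40, IAD), (CHI, 2, BOS, 40, SFO), (CHI, 21, ATL, 32, MIA), (CHI, 21, ATL, 40, IAD), (CHI, 21, ATL, 40, SFO), (CHI, 29, CDG, 32, MIA), (CHI, 29, CDG, 40, IAD), (CHI, 29, CDG, 40, SFO), (CHI, 36, BOS, 32, MIA), (CHI, 36, BOS, 40, IAD), (CHI, 36, BOS, 40, SFO), (CHI, 5, JFK, 32, MIA), (CHI, 5, JFK, 40, IAD), (CHI, 5, JFK, 40, SFO), (NYC, 17, ORD, 2, ORD), (NYC, 17, ORD, 33, BOS), (NYC, 17, ORD, 34, NRT), (NYC, 17, ORD, 7, ORD), (NYC, 23, CDG, 2, ORD), (NYC, 23, CDG, 33, BOS), (NYC, 23, CDG, 34, NRT), (NYC, 23, CDG, 7, ORD), (NYC, 31, BOS, 2, ORD), (NYC, 31, BOS, 33, BOS), (NYC, 31, BOS, 34, NRT), (NYC, 31, BOS, 7, ORD)}.
Joining (Crew ⨝ Flight) and Pilot on city yields {(ATL, 23, JFK, 1, MIA, BOS), (ATL, 23, JFK, 33, NRT, BOS), (ATL, 23, JFK, 38, LHR, BOS), (ATL, 7, IAD, 1, MIA, BOS), (ATL, 7, IAD, 33, NRT, BOS), (ATL, 7, IAD, 38, LHR, BOS), (CHI, 2, BOS, 32, MIA, ATL), (CHI, 2, BOS, 32, MIA, SFO), (CHI, 2, BOS, 40, IAD, ATL), (CHI, 2, BOS, 40, IAD, SFO), (CHI, 2, BOS, 40, SFO, ATL), (CHI, 2, BOS, 40, SFO, SFO), (CHI, 21, ATL, 32, MIA, ATL), (CHI, 21, ATL, 32, MIA, SFO), (CHI, 21, ATL, 40, IAD, ATL), (CHI, 21, ATL, 40, IAD, SFO), (CHI, 21, ATL, 40, SFO, ATL), (CHI, 21, ATL, 40, SFO, SFO), (CHI, 29, CDG, 32, MIA, ATL), (CHI, 29, CDG, 32, MIA, SFO), (CHI, 29, CDG, 40, IAD, ATL), (CHI, 29, CDG, 40, IAD, SFO), (CHI, 29, CDG, 40, SFO, ATL), (CHI, 29, CDG, 40, SFO, SFO), (CHI, 36, BOS, 32, MIA, ATL), (CHI, 36, BOS, 32, MIA, SFO), (CHI, 36, BOS, 40, IAD, ATL), (CHI, 36, BOS, 40, IAD, SFO), (CHI, 36, BOS, 40, SFO, ATL), (CHI, 36, BOS, 40, SFO, SFO), (CHI, 5, JFK, 32, MIA, ATL), (CHI, 5, JFK, 32, MIA, SFO), (CHI, 5, JFK, 40, IAD, ATL), (CHI, 5, JFK, 40, IAD, SFO), (CHI, 5, JFK, 40, SFO, ATL), (CHI, 5, JFK, 40, SFO, SFO), (NYC, 17, ORD, 2, ORD, DEN), (NYC, 17, ORD, 33, BOS, DEN), (NYC, 17, ORD, 34, NRT, DEN), (NYC, 17, ORD, 7, ORD, DEN), (NYC, 23, CDG, 2, ORD, DEN), (NYC, 23, CDG, 33, BOS, DEN), (NYC, 23, CDG, 34, NRT, DEN), (NYC, 23, CDG, 7, ORD, DEN), (NYC, 31, BOS, 2, ORD, DEN), (NYC, 31, BOS, 33, BOS, DEN), (NYC, 31, BOS, 34, NRT, DEN), (NYC, 31, BOS, 7, ORD, DEN)}.
Apply σ_{src != IAD}; surviving tuples: {(ATL, 23, JFK, 1, MIA, BOS), (ATL, 23, JFK, 33, NRT, BOS), (ATL, 23, JFK, 38, LHR, BOS), (CHI, 2, BOS, 32, MIA, ATL), (CHI, 2, BOS, 32, MIA, SFO), (CHI, 2, BOS, 40, IAD, ATL), (CHI, 2, BOS, 40, IAD, SFO), (CHI, 2, BOS, 40, SFO, ATL), (CHI, 2, BOS, 40, SFO, SFO), (CHI, 21, ATL, 32, MIA, ATL), (CHI, 21, ATL, 32, MIA, SFO), (CHI, 21, ATL, 40, IAD, ATL), (CHI, 21, ATL, 40, IAD, SFO), (CHI, 21, ATL, 40, SFO, ATL), (CHI, 21, ATL, 40, SFO, SFO), (CHI, 29, CDG, 32, MIA, ATL), (CHI, 29, CDG, 32, MIA, SFO), (CHI, 29, CDG, 40, IAD, ATL), (CHI, 29, CDG, 40, IAD, SFO), (CHI, 29, CDG, 40, SFO, ATL), (CHI, 29, CDG, 40, SFO, SFO), (CHI, 36, BOS, 32, MIA, ATL), (CHI, 36, BOS, 32, MIA, SFO), (CHI, 36, BOS, 40, IAD, ATL), (CHI, 36, BOS, 40, IAD, SFO), (CHI, 36, BOS, 40, SFO, ATL), (CHI, 36, BOS, 40, SFO, SFO), (CHI, 5, JFK, 32, MIA, ATL), (CHI, 5, JFK, 32, MIA, SFO), (CHI, 5, JFK, 40, IAD, ATL), (CHI, 5, JFK, 40, IAD, SFO), (CHI, 5, JFK, 40, SFO, ATL), (CHI, 5, JFK, 40, SFO, SFO), (NYC, 17, ORD, 2, ORD, DEN), (NYC, 17, ORD, 33, BOS, DEN), (NYC, 17, ORD, 34, NRT, DEN), (NYC, 17, ORD, 7, ORD, DEN), (NYC, 23, CDG, 2, ORD, DEN), (NYC, 23, CDG, 33, BOS, DEN), (NYC, 23, CDG, 34, NRT, DEN), (NYC, 23, CDG, 7, ORD, DEN), (NYC, 31, BOS, 2, ORD, DEN), (NYC, 31, BOS, 33, BOS, DEN), (NYC, 31, BOS, 34, NRT, DEN), (NYC, 31, BOS, 7, ORD, DEN)}
π[code, fno]: project onto (code, fno) (34 duplicate(s) eliminated) → {(ATL, 32), (ATL, 40), (BOS, 1), (BOS, 33), (BOS, 38), (DEN, 2), (DEN, 33), (DEN, 34), (DEN, 7), (SFO, 32), (SFO, 40)}

{(ATL, 32), (ATL, 40), (BOS, 1), (BOS, 33), (BOS, 38), (DEN, 2), (DEN, 33), (DEN, 34), (DEN, 7), (SFO, 32), (SFO, 40)}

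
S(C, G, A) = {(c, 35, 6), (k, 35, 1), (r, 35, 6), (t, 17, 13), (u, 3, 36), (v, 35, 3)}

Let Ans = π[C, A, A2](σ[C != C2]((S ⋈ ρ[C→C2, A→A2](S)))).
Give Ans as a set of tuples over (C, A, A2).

ρ[C→C2, A→A2]: schema becomes (C2, G, A2); tuples unchanged.
Joining S and ρ[C→C2, A→A2](S) on G yields {(c, 35, 6, c, 6), (c, 35, 6, k, 1), (c, 35, 6, r, 6), (c, 35, 6, v, 3), (k, 35, 1, c, 6), (k, 35, 1, k, 1), (k, 35, 1, r, 6), (k, 35, 1, v, 3), (r, 35, 6, c, 6), (r, 35, 6, k, 1), (r, 35, 6, r, 6), (r, 35, 6, v, 3), (t, 17, 13, t, 13), (u, 3, 36, u, 36), (v, 35, 3, c, 6), (v, 35, 3, k, 1), (v, 35, 3, r, 6), (v, 35, 3, v, 3)}.
Filtering on C != C2 leaves {(c, 35, 6, k, 1), (c, 35, 6, r, 6), (c, 35, 6, v, 3), (k, 35, 1, c, 6), (k, 35, 1, r, 6), (k, 35, 1, v, 3), (r, 35, 6, c, 6), (r, 35, 6, k, 1), (r, 35, 6, v, 3), (v, 35, 3, c, 6), (v, 35, 3, k, 1), (v, 35, 3, r, 6)}.
π_{C, A, A2} gives {(c, 6, 1), (c, 6, 3), (c, 6, 6), (k, 1, 3), (k, 1, 6), (r, 6, 1), (r, 6, 3), (r, 6, 6), (v, 3, 1), (v, 3, 6)} (2 duplicate(s) eliminated).

{(c, 6, 1), (c, 6, 3), (c, 6, 6), (k, 1, 3), (k, 1, 6), (r, 6, 1), (r, 6, 3), (r, 6, 6), (v, 3, 1), (v, 3, 6)}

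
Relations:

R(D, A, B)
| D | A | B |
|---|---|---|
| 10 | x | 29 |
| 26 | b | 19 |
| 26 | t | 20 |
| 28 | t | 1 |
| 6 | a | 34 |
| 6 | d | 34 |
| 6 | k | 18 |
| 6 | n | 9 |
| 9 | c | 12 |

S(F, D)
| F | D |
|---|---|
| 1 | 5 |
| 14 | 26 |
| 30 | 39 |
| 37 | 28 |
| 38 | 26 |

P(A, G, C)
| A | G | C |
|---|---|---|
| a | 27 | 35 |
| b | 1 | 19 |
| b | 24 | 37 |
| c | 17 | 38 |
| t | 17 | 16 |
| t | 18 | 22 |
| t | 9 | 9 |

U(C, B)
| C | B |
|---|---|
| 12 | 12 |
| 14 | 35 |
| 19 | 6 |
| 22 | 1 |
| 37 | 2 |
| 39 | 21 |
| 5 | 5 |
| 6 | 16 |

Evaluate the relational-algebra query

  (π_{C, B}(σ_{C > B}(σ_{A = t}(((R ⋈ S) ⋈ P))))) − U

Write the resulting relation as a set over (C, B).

R ⋈ S (natural join on D): {(26, b, 19, 14), (26, b, 19, 38), (26, t, 20, 14), (26, t, 20, 38), (28, t, 1, 37)}
(R ⋈ S) ⋈ P (natural join on A): {(26, b, 19, 14, 1, 19), (26, b, 19, 14, 24, 37), (26, b, 19, 38, 1, 19), (26, b, 19, 38, 24, 37), (26, t, 20, 14, 17, 16), (26, t, 20, 14, 18, 22), (26, t, 20, 14, 9, 9), (26, t, 20, 38, 17, 16), (26, t, 20, 38, 18, 22), (26, t, 20, 38, 9, 9), (28, t, 1, 37, 17, 16), (28, t, 1, 37, 18, 22), (28, t, 1, 37, 9, 9)}
Filtering on A = t leaves {(26, t, 20, 14, 17, 16), (26, t, 20, 14, 18, 22), (26, t, 20, 14, 9, 9), (26, t, 20, 38, 17, 16), (26, t, 20, 38, 18, 22), (26, t, 20, 38, 9, 9), (28, t, 1, 37, 17, 16), (28, t, 1, 37, 18, 22), (28, t, 1, 37, 9, 9)}.
Filtering on C > B leaves {(26, t, 20, 14, 18, 22), (26, t, 20, 38, 18, 22), (28, t, 1, 37, 17, 16), (28, t, 1, 37, 18, 22), (28, t, 1, 37, 9, 9)}.
π_{C, B} gives {(16, 1), (22, 1), (22, 20), (9, 1)} (1 duplicate(s) eliminated).
Set difference of the two operands is {(16, 1), (22, 20), (9, 1)}.

{(16, 1), (22, 20), (9, 1)}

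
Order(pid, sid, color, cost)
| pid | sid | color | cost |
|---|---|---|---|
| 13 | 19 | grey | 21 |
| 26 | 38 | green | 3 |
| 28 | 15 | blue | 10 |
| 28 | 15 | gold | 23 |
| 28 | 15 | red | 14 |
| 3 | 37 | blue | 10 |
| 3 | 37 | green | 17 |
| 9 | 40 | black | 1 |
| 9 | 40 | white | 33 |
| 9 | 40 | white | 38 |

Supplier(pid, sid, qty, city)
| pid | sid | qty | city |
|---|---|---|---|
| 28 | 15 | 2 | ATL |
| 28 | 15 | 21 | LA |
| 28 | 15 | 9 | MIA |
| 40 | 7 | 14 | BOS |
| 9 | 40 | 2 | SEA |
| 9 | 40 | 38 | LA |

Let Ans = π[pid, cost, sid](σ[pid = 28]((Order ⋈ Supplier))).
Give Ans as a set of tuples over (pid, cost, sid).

Order ⋈ Supplier (natural join on pid, sid): {(28, 15, blue, 10, 2, ATL), (28, 15, blue, 10, 21, LA), (28, 15, blue, 10, 9, MIA), (28, 15, gold, 23, 2, ATL), (28, 15, gold, 23, 21, LA), (28, 15, gold, 23, 9, MIA), (28, 15, red, 14, 2, ATL), (28, 15, red, 14, 21, LA), (28, 15, red, 14, 9, MIA), (9, 40, black, 1, 2, SEA), (9, 40, black, 1, 38, LA), (9, 40, white, 33, 2, SEA), (9, 40, white, 33, 38, LA), (9, 40, white, 38, 2, SEA), (9, 40, white, 38, 38, LA)}
Selection pid = 28: {(28, 15, blue, 10, 2, ATL), (28, 15, blue, 10, 21, LA), (28, 15, blue, 10, 9, MIA), (28, 15, gold, 23, 2, ATL), (28, 15, gold, 23, 21, LA), (28, 15, gold, 23, 9, MIA), (28, 15, red, 14, 2, ATL), (28, 15, red, 14, 21, LA), (28, 15, red, 14, 9, MIA)}
π[pid, cost, sid]: project onto (pid, cost, sid) (6 duplicate(s) eliminated) → {(28, 10, 15), (28, 14, 15), (28, 23, 15)}

{(28, 10, 15), (28, 14, 15), (28, 23, 15)}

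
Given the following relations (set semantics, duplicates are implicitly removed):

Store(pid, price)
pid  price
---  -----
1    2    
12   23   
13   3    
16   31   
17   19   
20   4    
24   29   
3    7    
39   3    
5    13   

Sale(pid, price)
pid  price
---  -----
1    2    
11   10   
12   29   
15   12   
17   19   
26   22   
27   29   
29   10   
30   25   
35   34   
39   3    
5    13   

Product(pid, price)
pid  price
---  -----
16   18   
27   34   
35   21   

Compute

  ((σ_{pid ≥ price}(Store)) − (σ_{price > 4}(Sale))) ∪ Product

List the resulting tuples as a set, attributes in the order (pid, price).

Apply σ_{pid ≥ price}; surviving tuples: {(13, 3), (20, 4), (39, 3)}
Apply σ_{price > 4}; surviving tuples: {(11, 10), (12, 29), (15, 12), (17, 19), (26, 22), (27, 29), (29, 10), (30, 25), (35, 34), (5, 13)}
Difference: {(13, 3), (20, 4), (39, 3)} with {(11, 10), (12, 29), (15, 12), (17, 19), (26, 22), (27, 29), (29, 10), (30, 25), (35, 34), (5, 13)} → {(13, 3), (20, 4), (39, 3)}
Union: {(13, 3), (20, 4), (39, 3)} with {(16, 18), (27, 34), (35, 21)} → {(13, 3), (16, 18), (20, 4), (27, 34), (35, 21), (39, 3)}

{(13, 3), (16, 18), (20, 4), (27, 34), (35, 21), (39, 3)}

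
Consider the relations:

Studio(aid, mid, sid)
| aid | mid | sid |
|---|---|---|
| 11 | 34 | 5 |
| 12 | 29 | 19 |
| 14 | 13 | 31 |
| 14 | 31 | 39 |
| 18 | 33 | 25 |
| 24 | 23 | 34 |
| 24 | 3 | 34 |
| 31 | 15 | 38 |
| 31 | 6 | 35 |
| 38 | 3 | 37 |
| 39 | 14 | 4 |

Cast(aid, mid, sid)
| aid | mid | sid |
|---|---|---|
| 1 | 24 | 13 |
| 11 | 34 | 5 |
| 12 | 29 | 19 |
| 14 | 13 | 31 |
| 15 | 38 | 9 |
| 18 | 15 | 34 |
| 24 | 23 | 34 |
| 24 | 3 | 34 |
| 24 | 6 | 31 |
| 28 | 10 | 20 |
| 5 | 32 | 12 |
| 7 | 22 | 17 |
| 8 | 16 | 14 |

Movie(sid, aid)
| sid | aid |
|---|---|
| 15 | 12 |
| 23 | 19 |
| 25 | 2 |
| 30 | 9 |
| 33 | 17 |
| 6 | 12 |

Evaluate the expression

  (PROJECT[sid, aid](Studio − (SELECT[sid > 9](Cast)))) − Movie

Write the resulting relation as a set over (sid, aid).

Filtering on sid > 9 leaves {(1, 24, 13), (12, 29, 19), (14, 13, 31), (18, 15, 34), (24, 23, 34), (24, 3, 34), (24, 6, 31), (28, 10, 20), (5, 32, 12), (7, 22, 17), (8, 16, 14)}.
Set difference of the two operands is {(11, 34, 5), (14, 31, 39), (18, 33, 25), (31, 15, 38), (31, 6, 35), (38, 3, 37), (39, 14, 4)}.
π_{sid, aid} gives {(25, 18), (35, 31), (37, 38), (38, 31), (39, 14), (4, 39), (5, 11)}.
Set difference of the two operands is {(25, 18), (35, 31), (37, 38), (38, 31), (39, 14), (4, 39), (5, 11)}.

{(25, 18), (35, 31), (37, 38), (38, 31), (39, 14), (4, 39), (5, 11)}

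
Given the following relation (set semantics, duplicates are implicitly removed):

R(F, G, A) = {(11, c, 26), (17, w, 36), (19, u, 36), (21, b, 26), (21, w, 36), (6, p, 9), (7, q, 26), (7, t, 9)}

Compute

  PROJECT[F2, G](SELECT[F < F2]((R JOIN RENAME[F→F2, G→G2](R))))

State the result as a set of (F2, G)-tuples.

{(11, q), (19, w), (21, c), (21, q), (21, u), (21, w), (7, p)}

ρ[F→F2, G→G2]: schema becomes (F2, G2, A); tuples unchanged.
Joining R and RENAME[F→F2, G→G2](R) on A yields {(11, c, 26, 11, c), (11, c, 26, 21, b), (11, c, 26, 7, q), (17, w, 36, 17, w), (17, w, 36, 19, u), (17, w, 36, 21, w), (19, u, 36, 17, w), (19, u, 36, 19, u), (19, u, 36, 21, w), (21, b, 26, 11, c), (21, b, 26, 21, b), (21, b, 26, 7, q), (21, w, 36, 17, w), (21, w, 36, 19, u), (21, w, 36, 21, w), (6, p, 9, 6, p), (6, p, 9, 7, t), (7, q, 26, 11, c), (7, q, 26, 21, b), (7, q, 26, 7, q), (7, t, 9, 6, p), (7, t, 9, 7, t)}.
Apply σ_{F < F2}; surviving tuples: {(11, c, 26, 21, b), (17, w, 36, 19, u), (17, w, 36, 21, w), (19, u, 36, 21, w), (6, p, 9, 7, t), (7, q, 26, 11, c), (7, q, 26, 21, b)}
π_{F2, G} gives {(11, q), (19, w), (21, c), (21, q), (21, u), (21, w), (7, p)}.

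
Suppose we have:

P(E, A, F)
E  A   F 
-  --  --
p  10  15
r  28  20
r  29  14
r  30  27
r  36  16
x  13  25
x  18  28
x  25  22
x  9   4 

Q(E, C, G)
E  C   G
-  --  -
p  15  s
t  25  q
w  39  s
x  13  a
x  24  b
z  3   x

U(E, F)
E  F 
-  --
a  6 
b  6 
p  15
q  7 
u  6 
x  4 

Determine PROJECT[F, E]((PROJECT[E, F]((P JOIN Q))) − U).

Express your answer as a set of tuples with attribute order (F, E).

Natural join on E: {(p, 10, 15, 15, s), (x, 13, 25, 13, a), (x, 13, 25, 24, b), (x, 18, 28, 13, a), (x, 18, 28, 24, b), (x, 25, 22, 13, a), (x, 25, 22, 24, b), (x, 9, 4, 13, a), (x, 9, 4, 24, b)}
π_{E, F} gives {(p, 15), (x, 22), (x, 25), (x, 28), (x, 4)} (4 duplicate(s) eliminated).
Set difference of the two operands is {(x, 22), (x, 25), (x, 28)}.
π_{F, E} gives {(22, x), (25, x), (28, x)}.

{(22, x), (25, x), (28, x)}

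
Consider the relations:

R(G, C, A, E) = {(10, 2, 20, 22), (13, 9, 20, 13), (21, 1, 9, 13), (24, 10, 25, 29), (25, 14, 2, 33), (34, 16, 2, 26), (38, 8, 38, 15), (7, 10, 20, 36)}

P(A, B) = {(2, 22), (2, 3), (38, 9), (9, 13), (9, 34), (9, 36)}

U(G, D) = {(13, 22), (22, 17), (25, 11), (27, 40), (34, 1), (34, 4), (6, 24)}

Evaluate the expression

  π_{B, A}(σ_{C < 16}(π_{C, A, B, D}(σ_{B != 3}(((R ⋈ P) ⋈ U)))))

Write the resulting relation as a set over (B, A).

Natural join on A: {(21, 1, 9, 13, 13), (21, 1, 9, 13, 34), (21, 1, 9, 13, 36), (25, 14, 2, 33, 22), (25, 14, 2, 33, 3), (34, 16, 2, 26, 22), (34, 16, 2, 26, 3), (38, 8, 38, 15, 9)}
Natural join on G: {(25, 14, 2, 33, 22, 11), (25, 14, 2, 33, 3, 11), (34, 16, 2, 26, 22, 1), (34, 16, 2, 26, 22, 4), (34, 16, 2, 26, 3, 1), (34, 16, 2, 26, 3, 4)}
σ[B != 3]: keep tuples satisfying B != 3 → {(25, 14, 2, 33, 22, 11), (34, 16, 2, 26, 22, 1), (34, 16, 2, 26, 22, 4)}
Keep only column(s) C, A, B, D: {(14, 2, 22, 11), (16, 2, 22, 1), (16, 2, 22, 4)}
σ[C < 16]: keep tuples satisfying C < 16 → {(14, 2, 22, 11)}
Keep only column(s) B, A: {(22, 2)}

{(22, 2)}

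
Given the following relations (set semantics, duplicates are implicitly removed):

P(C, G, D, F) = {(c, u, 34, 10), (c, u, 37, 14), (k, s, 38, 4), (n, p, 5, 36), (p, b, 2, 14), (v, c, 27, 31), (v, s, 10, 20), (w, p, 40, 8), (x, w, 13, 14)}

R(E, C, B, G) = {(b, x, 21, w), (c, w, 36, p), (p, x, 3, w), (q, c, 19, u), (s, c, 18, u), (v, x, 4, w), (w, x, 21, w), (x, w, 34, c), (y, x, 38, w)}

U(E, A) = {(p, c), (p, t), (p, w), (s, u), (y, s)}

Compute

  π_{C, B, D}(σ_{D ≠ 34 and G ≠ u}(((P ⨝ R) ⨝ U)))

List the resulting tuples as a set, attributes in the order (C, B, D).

{(x, 3, 13), (x, 38, 13)}

Joining P and R on C, G yields {(c, u, 34, 10, q, 19), (c, u, 34, 10, s, 18), (c, u, 37, 14, q, 19), (c, u, 37, 14, s, 18), (w, p, 40, 8, c, 36), (x, w, 13, 14, b, 21), (x, w, 13, 14, p, 3), (x, w, 13, 14, v, 4), (x, w, 13, 14, w, 21), (x, w, 13, 14, y, 38)}.
Joining (P ⨝ R) and U on E yields {(c, u, 34, 10, s, 18, u), (c, u, 37, 14, s, 18, u), (x, w, 13, 14, p, 3, c), (x, w, 13, 14, p, 3, t), (x, w, 13, 14, p, 3, w), (x, w, 13, 14, y, 38, s)}.
Filtering on D ≠ 34 and G ≠ u leaves {(x, w, 13, 14, p, 3, c), (x, w, 13, 14, p, 3, t), (x, w, 13, 14, p, 3, w), (x, w, 13, 14, y, 38, s)}.
Projecting to C, B, D (2 duplicate(s) eliminated): {(x, 3, 13), (x, 38, 13)}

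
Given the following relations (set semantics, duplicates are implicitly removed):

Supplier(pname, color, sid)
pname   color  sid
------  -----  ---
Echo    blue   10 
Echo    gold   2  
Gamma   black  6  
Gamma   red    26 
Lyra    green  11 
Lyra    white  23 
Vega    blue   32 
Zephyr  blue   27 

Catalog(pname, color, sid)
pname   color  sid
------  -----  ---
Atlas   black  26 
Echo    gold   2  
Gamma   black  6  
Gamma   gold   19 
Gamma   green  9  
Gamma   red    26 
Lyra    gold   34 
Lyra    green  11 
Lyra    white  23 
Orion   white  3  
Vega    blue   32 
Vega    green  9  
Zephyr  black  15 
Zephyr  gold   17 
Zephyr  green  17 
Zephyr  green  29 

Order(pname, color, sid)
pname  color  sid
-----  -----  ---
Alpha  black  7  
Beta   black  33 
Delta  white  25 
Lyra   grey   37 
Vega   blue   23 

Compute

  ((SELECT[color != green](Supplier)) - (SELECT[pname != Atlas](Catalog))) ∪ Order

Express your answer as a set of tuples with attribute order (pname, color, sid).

Selection color != green: {(Echo, blue, 10), (Echo, gold, 2), (Gamma, black, 6), (Gamma, red, 26), (Lyra, white, 23), (Vega, blue, 32), (Zephyr, blue, 27)}
Selection pname != Atlas: {(Echo, gold, 2), (Gamma, black, 6), (Gamma, gold, 19), (Gamma, green, 9), (Gamma, red, 26), (Lyra, gold, 34), (Lyra, green, 11), (Lyra, white, 23), (Orion, white, 3), (Vega, blue, 32), (Vega, green, 9), (Zephyr, black, 15), (Zephyr, gold, 17), (Zephyr, green, 17), (Zephyr, green, 29)}
Taking the difference: {(Echo, blue, 10), (Zephyr, blue, 27)}
Taking the union: {(Alpha, black, 7), (Beta, black, 33), (Delta, white, 25), (Echo, blue, 10), (Lyra, grey, 37), (Vega, blue, 23), (Zephyr, blue, 27)}

{(Alpha, black, 7), (Beta, black, 33), (Delta, white, 25), (Echo, blue, 10), (Lyra, grey, 37), (Vega, blue, 23), (Zephyr, blue, 27)}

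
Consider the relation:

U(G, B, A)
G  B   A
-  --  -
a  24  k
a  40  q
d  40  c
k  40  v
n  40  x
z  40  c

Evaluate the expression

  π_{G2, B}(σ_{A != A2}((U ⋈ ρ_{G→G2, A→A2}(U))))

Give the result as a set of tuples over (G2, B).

ρ[G→G2, A→A2]: schema becomes (G2, B, A2); tuples unchanged.
Joining U and ρ_{G→G2, A→A2}(U) on B yields {(a, 24, k, a, k), (a, 40, q, a, q), (a, 40, q, d, c), (a, 40, q, k, v), (a, 40, q, n, x), (a, 40, q, z, c), (d, 40, c, a, q), (d, 40, c, d, c), (d, 40, c, k, v), (d, 40, c, n, x), (d, 40, c, z, c), (k, 40, v, a, q), (k, 40, v, d, c), (k, 40, v, k, v), (k, 40, v, n, x), (k, 40, v, z, c), (n, 40, x, a, q), (n, 40, x, d, c), (n, 40, x, k, v), (n, 40, x, n, x), (n, 40, x, z, c), (z, 40, c, a, q), (z, 40, c, d, c), (z, 40, c, k, v), (z, 40, c, n, x), (z, 40, c, z, c)}.
Apply σ_{A != A2}; surviving tuples: {(a, 40, q, d, c), (a, 40, q, k, v), (a, 40, q, n, x), (a, 40, q, z, c), (d, 40, c, a, q), (d, 40, c, k, v), (d, 40, c, n, x), (k, 40, v, a, q), (k, 40, v, d, c), (k, 40, v, n, x), (k, 40, v, z, c), (n, 40, x, a, q), (n, 40, x, d, c), (n, 40, x, k, v), (n, 40, x, z, c), (z, 40, c, a, q), (z, 40, c, k, v), (z, 40, c, n, x)}
π[G2, B]: project onto (G2, B) (13 duplicate(s) eliminated) → {(a, 40), (d, 40), (k, 40), (n, 40), (z, 40)}

{(a, 40), (d, 40), (k, 40), (n, 40), (z, 40)}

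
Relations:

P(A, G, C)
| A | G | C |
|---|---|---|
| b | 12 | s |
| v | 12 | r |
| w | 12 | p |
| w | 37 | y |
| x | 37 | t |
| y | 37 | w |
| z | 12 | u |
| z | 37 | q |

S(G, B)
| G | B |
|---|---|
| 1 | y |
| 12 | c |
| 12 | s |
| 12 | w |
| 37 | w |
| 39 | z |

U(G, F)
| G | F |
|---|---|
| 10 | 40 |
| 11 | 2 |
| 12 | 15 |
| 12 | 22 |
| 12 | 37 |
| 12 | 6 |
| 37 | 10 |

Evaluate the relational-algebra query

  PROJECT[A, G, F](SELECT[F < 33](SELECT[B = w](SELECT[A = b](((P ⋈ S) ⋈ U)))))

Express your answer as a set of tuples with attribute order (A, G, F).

{(b, 12, 15), (b, 12, 22), (b, 12, 6)}

P ⋈ S (natural join on G): {(b, 12, s, c), (b, 12, s, s), (b, 12, s, w), (v, 12, r, c), (v, 12, r, s), (v, 12, r, w), (w, 12, p, c), (w, 12, p, s), (w, 12, p, w), (w, 37, y, w), (x, 37, t, w), (y, 37, w, w), (z, 12, u, c), (z, 12, u, s), (z, 12, u, w), (z, 37, q, w)}
(P ⋈ S) ⋈ U (natural join on G): {(b, 12, s, c, 15), (b, 12, s, c, 22), (b, 12, s, c, 37), (b, 12, s, c, 6), (b, 12, s, s, 15), (b, 12, s, s, 22), (b, 12, s, s, 37), (b, 12, s, s, 6), (b, 12, s, w, 15), (b, 12, s, w, 22), (b, 12, s, w, 37), (b, 12, s, w, 6), (v, 12, r, c, 15), (v, 12, r, c, 22), (v, 12, r, c, 37), (v, 12, r, c, 6), (v, 12, r, s, 15), (v, 12, r, s, 22), (v, 12, r, s, 37), (v, 12, r, s, 6), (v, 12, r, w, 15), (v, 12, r, w, 22), (v, 12, r, w, 37), (v, 12, r, w, 6), (w, 12, p, c, 15), (w, 12, p, c, 22), (w, 12, p, c, 37), (w, 12, p, c, 6), (w, 12, p, s, 15), (w, 12, p, s, 22), (w, 12, p, s, 37), (w, 12, p, s, 6), (w, 12, p, w, 15), (w, 12, p, w, 22), (w, 12, p, w, 37), (w, 12, p, w, 6), (w, 37, y, w, 10), (x, 37, t, w, 10), (y, 37, w, w, 10), (z, 12, u, c, 15), (z, 12, u, c, 22), (z, 12, u, c, 37), (z, 12, u, c, 6), (z, 12, u, s, 15), (z, 12, u, s, 22), (z, 12, u, s, 37), (z, 12, u, s, 6), (z, 12, u, w, 15), (z, 12, u, w, 22), (z, 12, u, w, 37), (z, 12, u, w, 6), (z, 37, q, w, 10)}
Filtering on A = b leaves {(b, 12, s, c, 15), (b, 12, s, c, 22), (b, 12, s, c, 37), (b, 12, s, c, 6), (b, 12, s, s, 15), (b, 12, s, s, 22), (b, 12, s, s, 37), (b, 12, s, s, 6), (b, 12, s, w, 15), (b, 12, s, w, 22), (b, 12, s, w, 37), (b, 12, s, w, 6)}.
Filtering on B = w leaves {(b, 12, s, w, 15), (b, 12, s, w, 22), (b, 12, s, w, 37), (b, 12, s, w, 6)}.
Filtering on F < 33 leaves {(b, 12, s, w, 15), (b, 12, s, w, 22), (b, 12, s, w, 6)}.
Keep only column(s) A, G, F: {(b, 12, 15), (b, 12, 22), (b, 12, 6)}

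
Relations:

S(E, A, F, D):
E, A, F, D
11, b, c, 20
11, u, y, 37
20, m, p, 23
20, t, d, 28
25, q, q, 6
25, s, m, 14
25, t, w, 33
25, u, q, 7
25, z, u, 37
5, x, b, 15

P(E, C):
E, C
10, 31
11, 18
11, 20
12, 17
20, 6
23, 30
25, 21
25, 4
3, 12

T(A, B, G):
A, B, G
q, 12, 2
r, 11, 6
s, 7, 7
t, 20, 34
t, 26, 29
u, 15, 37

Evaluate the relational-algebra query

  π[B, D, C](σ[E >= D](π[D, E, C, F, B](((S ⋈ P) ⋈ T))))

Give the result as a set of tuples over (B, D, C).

S ⋈ P (natural join on E): {(11, b, c, 20, 18), (11, b, c, 20, 20), (11, u, y, 37, 18), (11, u, y, 37, 20), (20, m, p, 23, 6), (20, t, d, 28, 6), (25, q, q, 6, 21), (25, q, q, 6, 4), (25, s, m, 14, 21), (25, s, m, 14, 4), (25, t, w, 33, 21), (25, t, w, 33, 4), (25, u, q, 7, 21), (25, u, q, 7, 4), (25, z, u, 37, 21), (25, z, u, 37, 4)}
(S ⋈ P) ⋈ T (natural join on A): {(11, u, y, 37, 18, 15, 37), (11, u, y, 37, 20, 15, 37), (20, t, d, 28, 6, 20, 34), (20, t, d, 28, 6, 26, 29), (25, q, q, 6, 21, 12, 2), (25, q, q, 6, 4, 12, 2), (25, s, m, 14, 21, 7, 7), (25, s, m, 14, 4, 7, 7), (25, t, w, 33, 21, 20, 34), (25, t, w, 33, 21, 26, 29), (25, t, w, 33, 4, 20, 34), (25, t, w, 33, 4, 26, 29), (25, u, q, 7, 21, 15, 37), (25, u, q, 7, 4, 15, 37)}
π_{D, E, C, F, B} gives {(14, 25, 21, m, 7), (14, 25, 4, m, 7), (28, 20, 6, d, 20), (28, 20, 6, d, 26), (33, 25, 21, w, 20), (33, 25, 21, w, 26), (33, 25, 4, w, 20), (33, 25, 4, w, 26), (37, 11, 18, y, 15), (37, 11, 20, y, 15), (6, 25, 21, q, 12), (6, 25, 4, q, 12), (7, 25, 21, q, 15), (7, 25, 4, q, 15)}.
Filtering on E >= D leaves {(14, 25, 21, m, 7), (14, 25, 4, m, 7), (6, 25, 21, q, 12), (6, 25, 4, q, 12), (7, 25, 21, q, 15), (7, 25, 4, q, 15)}.
π_{B, D, C} gives {(12, 6, 21), (12, 6, 4), (15, 7, 21), (15, 7, 4), (7, 14, 21), (7, 14, 4)}.

{(12, 6, 21), (12, 6, 4), (15, 7, 21), (15, 7, 4), (7, 14, 21), (7, 14, 4)}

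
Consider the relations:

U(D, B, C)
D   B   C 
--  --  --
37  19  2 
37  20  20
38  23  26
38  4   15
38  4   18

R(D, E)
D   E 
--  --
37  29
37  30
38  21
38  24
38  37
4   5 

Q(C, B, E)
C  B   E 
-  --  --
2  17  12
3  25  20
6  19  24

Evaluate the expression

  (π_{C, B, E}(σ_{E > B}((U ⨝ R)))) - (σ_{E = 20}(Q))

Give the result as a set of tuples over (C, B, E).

{(15, 4, 21), (15, 4, 24), (15, 4, 37), (18, 4, 21), (18, 4, 24), (18, 4, 37), (2, 19, 29), (2, 19, 30), (20, 20, 29), (20, 20, 30), (26, 23, 24), (26, 23, 37)}

Joining U and R on D yields {(37, 19, 2, 29), (37, 19, 2, 30), (37, 20, 20, 29), (37, 20, 20, 30), (38, 23, 26, 21), (38, 23, 26, 24), (38, 23, 26, 37), (38, 4, 15, 21), (38, 4, 15, 24), (38, 4, 15, 37), (38, 4, 18, 21), (38, 4, 18, 24), (38, 4, 18, 37)}.
σ[E > B]: keep tuples satisfying E > B → {(37, 19, 2, 29), (37, 19, 2, 30), (37, 20, 20, 29), (37, 20, 20, 30), (38, 23, 26, 24), (38, 23, 26, 37), (38, 4, 15, 21), (38, 4, 15, 24), (38, 4, 15, 37), (38, 4, 18, 21), (38, 4, 18, 24), (38, 4, 18, 37)}
Projecting to C, B, E: {(15, 4, 21), (15, 4, 24), (15, 4, 37), (18, 4, 21), (18, 4, 24), (18, 4, 37), (2, 19, 29), (2, 19, 30), (20, 20, 29), (20, 20, 30), (26, 23, 24), (26, 23, 37)}
σ[E = 20]: keep tuples satisfying E = 20 → {(3, 25, 20)}
Set difference of the two operands is {(15, 4, 21), (15, 4, 24), (15, 4, 37), (18, 4, 21), (18, 4, 24), (18, 4, 37), (2, 19, 29), (2, 19, 30), (20, 20, 29), (20, 20, 30), (26, 23, 24), (26, 23, 37)}.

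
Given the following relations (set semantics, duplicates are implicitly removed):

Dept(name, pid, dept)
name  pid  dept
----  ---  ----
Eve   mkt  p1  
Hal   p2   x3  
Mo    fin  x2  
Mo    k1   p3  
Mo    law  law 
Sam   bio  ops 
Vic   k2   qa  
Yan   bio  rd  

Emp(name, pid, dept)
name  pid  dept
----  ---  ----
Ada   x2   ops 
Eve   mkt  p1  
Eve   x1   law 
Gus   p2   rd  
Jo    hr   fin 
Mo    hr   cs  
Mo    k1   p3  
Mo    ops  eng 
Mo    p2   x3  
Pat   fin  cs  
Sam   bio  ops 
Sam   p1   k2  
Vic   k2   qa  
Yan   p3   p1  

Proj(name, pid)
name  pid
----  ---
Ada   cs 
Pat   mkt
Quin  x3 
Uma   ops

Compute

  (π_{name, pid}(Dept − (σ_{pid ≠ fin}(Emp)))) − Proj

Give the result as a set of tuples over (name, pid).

{(Hal, p2), (Mo, fin), (Mo, law), (Yan, bio)}

σ[pid ≠ fin]: keep tuples satisfying pid ≠ fin → {(Ada, x2, ops), (Eve, mkt, p1), (Eve, x1, law), (Gus, p2, rd), (Jo, hr, fin), (Mo, hr, cs), (Mo, k1, p3), (Mo, ops, eng), (Mo, p2, x3), (Sam, bio, ops), (Sam, p1, k2), (Vic, k2, qa), (Yan, p3, p1)}
Set difference of the two operands is {(Hal, p2, x3), (Mo, fin, x2), (Mo, law, law), (Yan, bio, rd)}.
π_{name, pid} gives {(Hal, p2), (Mo, fin), (Mo, law), (Yan, bio)}.
Set difference of the two operands is {(Hal, p2), (Mo, fin), (Mo, law), (Yan, bio)}.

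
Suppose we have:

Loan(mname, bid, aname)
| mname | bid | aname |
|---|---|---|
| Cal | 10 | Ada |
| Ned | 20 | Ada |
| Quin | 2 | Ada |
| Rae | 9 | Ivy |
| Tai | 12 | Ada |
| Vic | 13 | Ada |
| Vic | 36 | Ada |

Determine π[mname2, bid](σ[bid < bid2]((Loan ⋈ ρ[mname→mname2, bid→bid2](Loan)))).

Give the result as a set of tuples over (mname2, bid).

{(Cal, 2), (Ned, 10), (Ned, 12), (Ned, 13), (Ned, 2), (Tai, 10), (Tai, 2), (Vic, 10), (Vic, 12), (Vic, 13), (Vic, 2), (Vic, 20)}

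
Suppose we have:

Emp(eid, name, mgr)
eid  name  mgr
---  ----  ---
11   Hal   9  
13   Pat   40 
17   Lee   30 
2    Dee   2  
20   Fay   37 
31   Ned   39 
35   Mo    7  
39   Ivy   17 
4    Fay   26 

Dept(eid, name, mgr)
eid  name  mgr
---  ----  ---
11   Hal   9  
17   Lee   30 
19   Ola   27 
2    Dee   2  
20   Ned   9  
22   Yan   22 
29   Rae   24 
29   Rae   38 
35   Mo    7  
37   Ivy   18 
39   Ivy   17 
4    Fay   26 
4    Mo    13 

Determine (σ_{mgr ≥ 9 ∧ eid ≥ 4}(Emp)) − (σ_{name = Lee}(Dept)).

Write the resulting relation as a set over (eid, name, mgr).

{(11, Hal, 9), (13, Pat, 40), (20, Fay, 37), (31, Ned, 39), (39, Ivy, 17), (4, Fay, 26)}

σ[mgr ≥ 9 ∧ eid ≥ 4]: keep tuples satisfying mgr ≥ 9 ∧ eid ≥ 4 → {(11, Hal, 9), (13, Pat, 40), (17, Lee, 30), (20, Fay, 37), (31, Ned, 39), (39, Ivy, 17), (4, Fay, 26)}
σ[name = Lee]: keep tuples satisfying name = Lee → {(17, Lee, 30)}
Taking the difference: {(11, Hal, 9), (13, Pat, 40), (20, Fay, 37), (31, Ned, 39), (39, Ivy, 17), (4, Fay, 26)}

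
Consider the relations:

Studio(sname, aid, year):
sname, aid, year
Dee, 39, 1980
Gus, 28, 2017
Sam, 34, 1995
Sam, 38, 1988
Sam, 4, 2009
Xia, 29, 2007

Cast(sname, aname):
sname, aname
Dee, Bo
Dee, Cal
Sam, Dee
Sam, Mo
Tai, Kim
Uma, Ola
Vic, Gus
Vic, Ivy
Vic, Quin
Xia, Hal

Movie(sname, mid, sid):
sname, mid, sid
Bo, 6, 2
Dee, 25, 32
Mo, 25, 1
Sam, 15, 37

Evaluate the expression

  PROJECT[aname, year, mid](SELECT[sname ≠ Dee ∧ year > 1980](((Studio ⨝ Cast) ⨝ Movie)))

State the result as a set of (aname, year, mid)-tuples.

{(Dee, 1988, 15), (Dee, 1995, 15), (Dee, 2009, 15), (Mo, 1988, 15), (Mo, 1995, 15), (Mo, 2009, 15)}

Studio ⋈ Cast (natural join on sname): {(Dee, 39, 1980, Bo), (Dee, 39, 1980, Cal), (Sam, 34, 1995, Dee), (Sam, 34, 1995, Mo), (Sam, 38, 1988, Dee), (Sam, 38, 1988, Mo), (Sam, 4, 2009, Dee), (Sam, 4, 2009, Mo), (Xia, 29, 2007, Hal)}
(Studio ⨝ Cast) ⋈ Movie (natural join on sname): {(Dee, 39, 1980, Bo, 25, 32), (Dee, 39, 1980, Cal, 25, 32), (Sam, 34, 1995, Dee, 15, 37), (Sam, 34, 1995, Mo, 15, 37), (Sam, 38, 1988, Dee, 15, 37), (Sam, 38, 1988, Mo, 15, 37), (Sam, 4, 2009, Dee, 15, 37), (Sam, 4, 2009, Mo, 15, 37)}
Apply σ_{sname ≠ Dee ∧ year > 1980}; surviving tuples: {(Sam, 34, 1995, Dee, 15, 37), (Sam, 34, 1995, Mo, 15, 37), (Sam, 38, 1988, Dee, 15, 37), (Sam, 38, 1988, Mo, 15, 37), (Sam, 4, 2009, Dee, 15, 37), (Sam, 4, 2009, Mo, 15, 37)}
π_{aname, year, mid} gives {(Dee, 1988, 15), (Dee, 1995, 15), (Dee, 2009, 15), (Mo, 1988, 15), (Mo, 1995, 15), (Mo, 2009, 15)}.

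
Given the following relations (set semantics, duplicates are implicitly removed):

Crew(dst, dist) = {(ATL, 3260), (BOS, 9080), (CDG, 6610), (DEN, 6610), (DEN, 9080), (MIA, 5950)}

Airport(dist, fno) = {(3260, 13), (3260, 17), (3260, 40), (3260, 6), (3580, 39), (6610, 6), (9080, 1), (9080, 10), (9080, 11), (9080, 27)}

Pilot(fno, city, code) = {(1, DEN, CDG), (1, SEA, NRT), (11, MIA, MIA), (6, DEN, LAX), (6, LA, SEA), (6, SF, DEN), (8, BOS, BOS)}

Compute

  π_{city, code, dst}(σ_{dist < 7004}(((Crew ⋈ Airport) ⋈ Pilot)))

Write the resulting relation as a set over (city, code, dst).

Natural join on dist: {(ATL, 3260, 13), (ATL, 3260, 17), (ATL, 3260, 40), (ATL, 3260, 6), (BOS, 9080, 1), (BOS, 9080, 10), (BOS, 9080, 11), (BOS, 9080, 27), (CDG, 6610, 6), (DEN, 6610, 6), (DEN, 9080, 1), (DEN, 9080, 10), (DEN, 9080, 11), (DEN, 9080, 27)}
Natural join on fno: {(ATL, 3260, 6, DEN, LAX), (ATL, 3260, 6, LA, SEA), (ATL, 3260, 6, SF, DEN), (BOS, 9080, 1, DEN, CDG), (BOS, 9080, 1, SEA, NRT), (BOS, 9080, 11, MIA, MIA), (CDG, 6610, 6, DEN, LAX), (CDG, 6610, 6, LA, SEA), (CDG, 6610, 6, SF, DEN), (DEN, 6610, 6, DEN, LAX), (DEN, 6610, 6, LA, SEA), (DEN, 6610, 6, SF, DEN), (DEN, 9080, 1, DEN, CDG), (DEN, 9080, 1, SEA, NRT), (DEN, 9080, 11, MIA, MIA)}
Selection dist < 7004: {(ATL, 3260, 6, DEN, LAX), (ATL, 3260, 6, LA, SEA), (ATL, 3260, 6, SF, DEN), (CDG, 6610, 6, DEN, LAX), (CDG, 6610, 6, LA, SEA), (CDG, 6610, 6, SF, DEN), (DEN, 6610, 6, DEN, LAX), (DEN, 6610, 6, LA, SEA), (DEN, 6610, 6, SF, DEN)}
π_{city, code, dst} gives {(DEN, LAX, ATL), (DEN, LAX, CDG), (DEN, LAX, DEN), (LA, SEA, ATL), (LA, SEA, CDG), (LA, SEA, DEN), (SF, DEN, ATL), (SF, DEN, CDG), (SF, DEN, DEN)}.

{(DEN, LAX, ATL), (DEN, LAX, CDG), (DEN, LAX, DEN), (LA, SEA, ATL), (LA, SEA, CDG), (LA, SEA, DEN), (SF, DEN, ATL), (SF, DEN, CDG), (SF, DEN, DEN)}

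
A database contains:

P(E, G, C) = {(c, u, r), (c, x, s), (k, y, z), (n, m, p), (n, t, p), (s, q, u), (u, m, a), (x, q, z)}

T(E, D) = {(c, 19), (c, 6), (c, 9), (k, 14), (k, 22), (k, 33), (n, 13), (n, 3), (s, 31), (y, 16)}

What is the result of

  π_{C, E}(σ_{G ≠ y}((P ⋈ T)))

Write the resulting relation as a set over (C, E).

Natural join on E: {(c, u, r, 19), (c, u, r, 6), (c, u, r, 9), (c, x, s, 19), (c, x, s, 6), (c, x, s, 9), (k, y, z, 14), (k, y, z, 22), (k, y, z, 33), (n, m, p, 13), (n, m, p, 3), (n, t, p, 13), (n, t, p, 3), (s, q, u, 31)}
Selection G ≠ y: {(c, u, r, 19), (c, u, r, 6), (c, u, r, 9), (c, x, s, 19), (c, x, s, 6), (c, x, s, 9), (n, m, p, 13), (n, m, p, 3), (n, t, p, 13), (n, t, p, 3), (s, q, u, 31)}
Projecting to C, E (7 duplicate(s) eliminated): {(p, n), (r, c), (s, c), (u, s)}

{(p, n), (r, c), (s, c), (u, s)}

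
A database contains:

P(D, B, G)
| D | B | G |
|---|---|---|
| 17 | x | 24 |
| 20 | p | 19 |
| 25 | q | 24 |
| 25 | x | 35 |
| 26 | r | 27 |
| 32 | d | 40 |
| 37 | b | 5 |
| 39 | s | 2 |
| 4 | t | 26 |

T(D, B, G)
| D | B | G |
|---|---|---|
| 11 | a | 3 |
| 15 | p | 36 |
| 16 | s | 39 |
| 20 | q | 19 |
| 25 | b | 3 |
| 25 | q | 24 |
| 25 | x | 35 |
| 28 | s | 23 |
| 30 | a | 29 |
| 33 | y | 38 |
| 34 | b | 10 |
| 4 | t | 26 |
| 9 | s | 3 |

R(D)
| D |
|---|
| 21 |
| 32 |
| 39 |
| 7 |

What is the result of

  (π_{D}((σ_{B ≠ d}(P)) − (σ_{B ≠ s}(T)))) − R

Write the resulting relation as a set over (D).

{17, 20, 26, 37}

Apply σ_{B ≠ d}; surviving tuples: {(17, x, 24), (20, p, 19), (25, q, 24), (25, x, 35), (26, r, 27), (37, b, 5), (39, s, 2), (4, t, 26)}
Apply σ_{B ≠ s}; surviving tuples: {(11, a, 3), (15, p, 36), (20, q, 19), (25, b, 3), (25, q, 24), (25, x, 35), (30, a, 29), (33, y, 38), (34, b, 10), (4, t, 26)}
Set difference of the two operands is {(17, x, 24), (20, p, 19), (26, r, 27), (37, b, 5), (39, s, 2)}.
Keep only column(s) D: {17, 20, 26, 37, 39}
Set difference of the two operands is {17, 20, 26, 37}.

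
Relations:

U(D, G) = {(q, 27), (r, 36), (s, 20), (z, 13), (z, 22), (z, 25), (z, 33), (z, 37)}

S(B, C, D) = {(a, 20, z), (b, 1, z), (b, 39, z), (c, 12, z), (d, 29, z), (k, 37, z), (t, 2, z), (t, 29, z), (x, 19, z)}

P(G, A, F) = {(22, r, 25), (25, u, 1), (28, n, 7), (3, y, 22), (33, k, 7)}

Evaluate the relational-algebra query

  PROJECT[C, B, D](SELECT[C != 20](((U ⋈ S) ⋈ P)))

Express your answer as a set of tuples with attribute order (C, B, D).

U ⋈ S (natural join on D): {(z, 13, a, 20), (z, 13, b, 1), (z, 13, b, 39), (z, 13, c, 12), (z, 13, d, 29), (z, 13, k, 37), (z, 13, t, 2), (z, 13, t, 29), (z, 13, x, 19), (z, 22, a, 20), (z, 22, b, 1), (z, 22, b, 39), (z, 22, c, 12), (z, 22, d, 29), (z, 22, k, 37), (z, 22, t, 2), (z, 22, t, 29), (z, 22, x, 19), (z, 25, a, 20), (z, 25, b, 1), (z, 25, b, 39), (z, 25, c, 12), (z, 25, d, 29), (z, 25, k, 37), (z, 25, t, 2), (z, 25, t, 29), (z, 25, x, 19), (z, 33, a, 20), (z, 33, b, 1), (z, 33, b, 39), (z, 33, c, 12), (z, 33, d, 29), (z, 33, k, 37), (z, 33, t, 2), (z, 33, t, 29), (z, 33, x, 19), (z, 37, a, 20), (z, 37, b, 1), (z, 37, b, 39), (z, 37, c, 12), (z, 37, d, 29), (z, 37, k, 37), (z, 37, t, 2), (z, 37, t, 29), (z, 37, x, 19)}
(U ⋈ S) ⋈ P (natural join on G): {(z, 22, a, 20, r, 25), (z, 22, b, 1, r, 25), (z, 22, b, 39, r, 25), (z, 22, c, 12, r, 25), (z, 22, d, 29, r, 25), (z, 22, k, 37, r, 25), (z, 22, t, 2, r, 25), (z, 22, t, 29, r, 25), (z, 22, x, 19, r, 25), (z, 25, a, 20, u, 1), (z, 25, b, 1, u, 1), (z, 25, b, 39, u, 1), (z, 25, c, 12, u, 1), (z, 25, d, 29, u, 1), (z, 25, k, 37, u, 1), (z, 25, t, 2, u, 1), (z, 25, t, 29, u, 1), (z, 25, x, 19, u, 1), (z, 33, a, 20, k, 7), (z, 33, b, 1, k, 7), (z, 33, b, 39, k, 7), (z, 33, c, 12, k, 7), (z, 33, d, 29, k, 7), (z, 33, k, 37, k, 7), (z, 33, t, 2, k, 7), (z, 33, t, 29, k, 7), (z, 33, x, 19, k, 7)}
Apply σ_{C != 20}; surviving tuples: {(z, 22, b, 1, r, 25), (z, 22, b, 39, r, 25), (z, 22, c, 12, r, 25), (z, 22, d, 29, r, 25), (z, 22, k, 37, r, 25), (z, 22, t, 2, r, 25), (z, 22, t, 29, r, 25), (z, 22, x, 19, r, 25), (z, 25, b, 1, u, 1), (z, 25, b, 39, u, 1), (z, 25, c, 12, u, 1), (z, 25, d, 29, u, 1), (z, 25, k, 37, u, 1), (z, 25, t, 2, u, 1), (z, 25, t, 29, u, 1), (z, 25, x, 19, u, 1), (z, 33, b, 1, k, 7), (z, 33, b, 39, k, 7), (z, 33, c, 12, k, 7), (z, 33, d, 29, k, 7), (z, 33, k, 37, k, 7), (z, 33, t, 2, k, 7), (z, 33, t, 29, k, 7), (z, 33, x, 19, k, 7)}
Keep only column(s) C, B, D (16 duplicate(s) eliminated): {(1, b, z), (12, c, z), (19, x, z), (2, t, z), (29, d, z), (29, t, z), (37, k, z), (39, b, z)}

{(1, b, z), (12, c, z), (19, x, z), (2, t, z), (29, d, z), (29, t, z), (37, k, z), (39, b, z)}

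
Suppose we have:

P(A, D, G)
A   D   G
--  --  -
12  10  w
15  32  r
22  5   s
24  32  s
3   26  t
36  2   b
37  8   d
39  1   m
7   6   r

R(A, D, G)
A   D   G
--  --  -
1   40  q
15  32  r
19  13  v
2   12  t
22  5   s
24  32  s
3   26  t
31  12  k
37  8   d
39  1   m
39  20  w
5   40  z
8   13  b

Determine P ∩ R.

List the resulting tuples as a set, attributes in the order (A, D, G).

{(15, 32, r), (22, 5, s), (24, 32, s), (3, 26, t), (37, 8, d), (39, 1, m)}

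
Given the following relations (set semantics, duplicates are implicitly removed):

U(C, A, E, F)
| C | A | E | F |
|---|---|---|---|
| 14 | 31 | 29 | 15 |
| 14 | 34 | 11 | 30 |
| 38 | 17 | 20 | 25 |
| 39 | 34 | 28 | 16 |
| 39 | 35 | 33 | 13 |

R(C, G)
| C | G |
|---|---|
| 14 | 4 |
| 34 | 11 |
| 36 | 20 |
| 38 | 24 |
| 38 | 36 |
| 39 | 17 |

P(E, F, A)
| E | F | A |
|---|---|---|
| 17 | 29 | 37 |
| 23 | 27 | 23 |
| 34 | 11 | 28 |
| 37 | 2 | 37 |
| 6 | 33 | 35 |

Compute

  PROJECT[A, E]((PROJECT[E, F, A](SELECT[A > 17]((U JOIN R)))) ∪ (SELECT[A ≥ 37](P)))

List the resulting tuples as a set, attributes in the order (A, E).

Natural join on C: {(14, 31, 29, 15, 4), (14, 34, 11, 30, 4), (38, 17, 20, 25, 24), (38, 17, 20, 25, 36), (39, 34, 28, 16, 17), (39, 35, 33, 13, 17)}
Apply σ_{A > 17}; surviving tuples: {(14, 31, 29, 15, 4), (14, 34, 11, 30, 4), (39, 34, 28, 16, 17), (39, 35, 33, 13, 17)}
Projecting to E, F, A: {(11, 30, 34), (28, 16, 34), (29, 15, 31), (33, 13, 35)}
Apply σ_{A ≥ 37}; surviving tuples: {(17, 29, 37), (37, 2, 37)}
Taking the union: {(11, 30, 34), (17, 29, 37), (28, 16, 34), (29, 15, 31), (33, 13, 35), (37, 2, 37)}
Projecting to A, E: {(31, 29), (34, 11), (34, 28), (35, 33), (37, 17), (37, 37)}

{(31, 29), (34, 11), (34, 28), (35, 33), (37, 17), (37, 37)}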